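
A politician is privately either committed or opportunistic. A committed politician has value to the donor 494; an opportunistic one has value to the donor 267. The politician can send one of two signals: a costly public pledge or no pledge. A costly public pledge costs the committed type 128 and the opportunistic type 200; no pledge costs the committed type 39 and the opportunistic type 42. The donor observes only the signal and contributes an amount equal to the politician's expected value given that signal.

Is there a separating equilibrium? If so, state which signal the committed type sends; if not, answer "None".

None

Try committed → pledge, opportunistic → no pledge:
  If types separate, pledge earns payment 494 and no pledge earns 267.
  Committed: pledge gives 494 − 128 = 366; no pledge gives 267 − 39 = 228. No deviation. ✓
  Opportunistic: no pledge gives 267 − 42 = 225; pledge gives 494 − 200 = 294. Would deviate. ✗
Try committed → no pledge, opportunistic → pledge:
  If types separate, no pledge earns payment 494 and pledge earns 267.
  Committed: no pledge gives 494 − 39 = 455; pledge gives 267 − 128 = 139. No deviation. ✓
  Opportunistic: pledge gives 267 − 200 = 67; no pledge gives 494 − 42 = 452. Would deviate. ✗
Neither assignment is incentive-compatible.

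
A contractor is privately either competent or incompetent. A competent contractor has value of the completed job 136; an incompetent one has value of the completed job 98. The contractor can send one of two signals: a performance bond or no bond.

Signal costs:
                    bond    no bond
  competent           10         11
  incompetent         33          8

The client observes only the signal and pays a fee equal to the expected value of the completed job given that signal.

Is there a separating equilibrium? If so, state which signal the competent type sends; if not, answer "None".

None

Try competent → bond, incompetent → no bond:
  If types separate, bond earns payment 136 and no bond earns 98.
  Competent: bond gives 136 − 10 = 126; no bond gives 98 − 11 = 87. No deviation. ✓
  Incompetent: no bond gives 98 − 8 = 90; bond gives 136 − 33 = 103. Would deviate. ✗
Try competent → no bond, incompetent → bond:
  If types separate, no bond earns payment 136 and bond earns 98.
  Competent: no bond gives 136 − 11 = 125; bond gives 98 − 10 = 88. No deviation. ✓
  Incompetent: bond gives 98 − 33 = 65; no bond gives 136 − 8 = 128. Would deviate. ✗
Neither assignment is incentive-compatible.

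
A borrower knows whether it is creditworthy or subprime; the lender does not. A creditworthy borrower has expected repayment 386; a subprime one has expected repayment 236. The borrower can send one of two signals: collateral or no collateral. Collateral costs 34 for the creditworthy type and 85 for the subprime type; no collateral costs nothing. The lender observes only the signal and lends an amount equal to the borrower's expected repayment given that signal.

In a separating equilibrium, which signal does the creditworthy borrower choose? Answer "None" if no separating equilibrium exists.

Try creditworthy → collateral, subprime → no collateral:
  Under separation the lender infers type exactly: collateral → creditworthy (pays 386), no collateral → subprime (pays 236).
  Creditworthy: collateral gives 386 − 34 = 352; no collateral gives 236 − 0 = 236. No deviation. ✓
  Subprime: no collateral gives 236 − 0 = 236; collateral gives 386 − 85 = 301. Would deviate. ✗
Try creditworthy → no collateral, subprime → collateral:
  Under separation the lender infers type exactly: no collateral → creditworthy (pays 386), collateral → subprime (pays 236).
  Creditworthy: no collateral gives 386 − 0 = 386; collateral gives 236 − 34 = 202. No deviation. ✓
  Subprime: collateral gives 236 − 85 = 151; no collateral gives 386 − 0 = 386. Would deviate. ✗
Neither assignment is incentive-compatible.

None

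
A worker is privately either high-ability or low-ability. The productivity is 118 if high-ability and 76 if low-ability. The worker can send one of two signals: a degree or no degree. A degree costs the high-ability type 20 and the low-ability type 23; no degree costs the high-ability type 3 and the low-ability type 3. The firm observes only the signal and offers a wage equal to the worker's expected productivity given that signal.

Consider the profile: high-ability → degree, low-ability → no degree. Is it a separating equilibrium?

No

If types separate, degree earns payment 118 and no degree earns 76.
High-ability: degree gives 118 − 20 = 98; no degree gives 76 − 3 = 73. No deviation. ✓
Low-ability: no degree gives 76 − 3 = 73; degree gives 118 − 23 = 95. Would deviate. ✗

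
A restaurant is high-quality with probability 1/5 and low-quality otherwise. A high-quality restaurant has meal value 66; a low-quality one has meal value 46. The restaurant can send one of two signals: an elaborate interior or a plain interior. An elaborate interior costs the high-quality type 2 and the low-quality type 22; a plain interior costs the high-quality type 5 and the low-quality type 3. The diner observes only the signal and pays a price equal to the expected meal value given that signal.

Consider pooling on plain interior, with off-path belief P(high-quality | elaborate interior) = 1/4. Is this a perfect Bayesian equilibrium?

No

On the equilibrium path (plain interior) the diner holds the prior 1/5 and pays 1/5·66 + 4/5·46 = 50. Off-path (elaborate interior) belief 1/4 gives 1/4·66 + 3/4·46 = 51.
High-quality: plain interior gives 50 − 5 = 45; elaborate interior gives 51 − 2 = 49. Deviates. ✗
Low-quality: plain interior gives 50 − 3 = 47; elaborate interior gives 51 − 22 = 29. Stays. ✓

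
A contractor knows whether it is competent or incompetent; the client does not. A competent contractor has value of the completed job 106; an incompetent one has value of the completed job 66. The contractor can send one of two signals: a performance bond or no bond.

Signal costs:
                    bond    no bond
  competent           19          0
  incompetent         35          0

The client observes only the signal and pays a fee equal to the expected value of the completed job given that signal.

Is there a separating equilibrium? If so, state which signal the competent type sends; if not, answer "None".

None

Try competent → bond, incompetent → no bond:
  If types separate, bond earns payment 106 and no bond earns 66.
  Competent: bond gives 106 − 19 = 87; no bond gives 66 − 0 = 66. No deviation. ✓
  Incompetent: no bond gives 66 − 0 = 66; bond gives 106 − 35 = 71. Would deviate. ✗
Try competent → no bond, incompetent → bond:
  If types separate, no bond earns payment 106 and bond earns 66.
  Competent: no bond gives 106 − 0 = 106; bond gives 66 − 19 = 47. No deviation. ✓
  Incompetent: bond gives 66 − 35 = 31; no bond gives 106 − 0 = 106. Would deviate. ✗
Neither assignment is incentive-compatible.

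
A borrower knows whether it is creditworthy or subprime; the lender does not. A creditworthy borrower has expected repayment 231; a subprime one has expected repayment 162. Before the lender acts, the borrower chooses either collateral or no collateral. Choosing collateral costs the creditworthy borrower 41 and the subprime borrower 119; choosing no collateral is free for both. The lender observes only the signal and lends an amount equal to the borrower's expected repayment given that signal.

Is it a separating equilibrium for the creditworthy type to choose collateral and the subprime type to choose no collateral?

Under separation the lender infers type exactly: collateral → creditworthy (pays 231), no collateral → subprime (pays 162).
Creditworthy: collateral gives 231 − 41 = 190; no collateral gives 162 − 0 = 162. No deviation. ✓
Subprime: no collateral gives 162 − 0 = 162; collateral gives 231 − 119 = 112. No deviation. ✓
Neither type gains from mimicking the other.

Yes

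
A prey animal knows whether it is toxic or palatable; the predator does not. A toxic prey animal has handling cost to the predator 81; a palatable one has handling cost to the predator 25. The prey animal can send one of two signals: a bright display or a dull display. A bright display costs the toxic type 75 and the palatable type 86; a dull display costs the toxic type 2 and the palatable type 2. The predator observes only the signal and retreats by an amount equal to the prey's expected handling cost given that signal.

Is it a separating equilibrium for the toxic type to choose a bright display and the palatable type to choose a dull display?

No

Under separation the predator infers type exactly: bright display → toxic (pays 81), dull display → palatable (pays 25).
Toxic: bright display gives 81 − 75 = 6; dull display gives 25 − 2 = 23. Would deviate. ✗
Palatable: dull display gives 25 − 2 = 23; bright display gives 81 − 86 = -5. No deviation. ✓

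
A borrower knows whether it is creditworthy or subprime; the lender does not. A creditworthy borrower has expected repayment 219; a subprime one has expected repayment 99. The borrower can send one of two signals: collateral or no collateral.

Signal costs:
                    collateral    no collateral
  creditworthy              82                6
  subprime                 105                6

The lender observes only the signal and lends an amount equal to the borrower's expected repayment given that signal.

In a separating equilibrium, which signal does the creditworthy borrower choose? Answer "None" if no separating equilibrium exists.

Try creditworthy → collateral, subprime → no collateral:
  If types separate, collateral earns payment 219 and no collateral earns 99.
  Creditworthy: collateral gives 219 − 82 = 137; no collateral gives 99 − 6 = 93. No deviation. ✓
  Subprime: no collateral gives 99 − 6 = 93; collateral gives 219 − 105 = 114. Would deviate. ✗
Try creditworthy → no collateral, subprime → collateral:
  If types separate, no collateral earns payment 219 and collateral earns 99.
  Creditworthy: no collateral gives 219 − 6 = 213; collateral gives 99 − 82 = 17. No deviation. ✓
  Subprime: collateral gives 99 − 105 = -6; no collateral gives 219 − 6 = 213. Would deviate. ✗
Neither assignment is incentive-compatible.

None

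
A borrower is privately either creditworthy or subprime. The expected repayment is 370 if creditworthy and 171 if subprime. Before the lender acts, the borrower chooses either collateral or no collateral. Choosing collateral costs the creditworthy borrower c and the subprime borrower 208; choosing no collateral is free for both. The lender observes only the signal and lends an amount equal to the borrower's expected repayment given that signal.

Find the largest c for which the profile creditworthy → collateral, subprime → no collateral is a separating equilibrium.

Under separation: collateral → creditworthy (pays 370); no collateral → subprime (pays 171).
Subprime: 171 − 0 = 171 ≥ 370 − 208 = 162. Holds regardless of c. ✓
Creditworthy: 370 − c ≥ 171 − 0, so c ≤ 370 − 171 = 199.

199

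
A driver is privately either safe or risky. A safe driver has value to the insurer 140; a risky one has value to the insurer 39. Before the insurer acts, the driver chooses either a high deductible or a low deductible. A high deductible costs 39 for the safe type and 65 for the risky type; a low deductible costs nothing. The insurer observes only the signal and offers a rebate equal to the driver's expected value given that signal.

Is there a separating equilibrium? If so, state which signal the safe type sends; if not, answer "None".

Try safe → high deductible, risky → low deductible:
  Under separation the insurer infers type exactly: high deductible → safe (pays 140), low deductible → risky (pays 39).
  Safe: high deductible gives 140 − 39 = 101; low deductible gives 39 − 0 = 39. No deviation. ✓
  Risky: low deductible gives 39 − 0 = 39; high deductible gives 140 − 65 = 75. Would deviate. ✗
Try safe → low deductible, risky → high deductible:
  Under separation the insurer infers type exactly: low deductible → safe (pays 140), high deductible → risky (pays 39).
  Safe: low deductible gives 140 − 0 = 140; high deductible gives 39 − 39 = 0. No deviation. ✓
  Risky: high deductible gives 39 − 65 = -26; low deductible gives 140 − 0 = 140. Would deviate. ✗
Neither assignment is incentive-compatible.

None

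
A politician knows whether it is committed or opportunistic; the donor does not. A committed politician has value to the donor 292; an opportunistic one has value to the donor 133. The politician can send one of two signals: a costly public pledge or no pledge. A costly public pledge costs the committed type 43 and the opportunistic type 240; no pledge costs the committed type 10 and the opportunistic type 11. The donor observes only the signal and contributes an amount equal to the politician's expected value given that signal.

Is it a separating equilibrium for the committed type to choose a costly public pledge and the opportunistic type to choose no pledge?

If types separate, pledge earns payment 292 and no pledge earns 133.
Committed: pledge gives 292 − 43 = 249; no pledge gives 133 − 10 = 123. No deviation. ✓
Opportunistic: no pledge gives 133 − 11 = 122; pledge gives 292 − 240 = 52. No deviation. ✓
Neither type gains from mimicking the other.

Yes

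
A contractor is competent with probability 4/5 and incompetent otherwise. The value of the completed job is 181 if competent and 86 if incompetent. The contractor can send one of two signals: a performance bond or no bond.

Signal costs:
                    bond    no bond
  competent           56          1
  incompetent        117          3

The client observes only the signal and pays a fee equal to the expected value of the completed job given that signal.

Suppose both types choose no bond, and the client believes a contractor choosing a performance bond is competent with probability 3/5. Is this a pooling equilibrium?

Yes

On the equilibrium path (no bond) the client holds the prior 4/5 and pays 4/5·181 + 1/5·86 = 162. Off-path (bond) belief 3/5 gives 3/5·181 + 2/5·86 = 143.
Competent: no bond gives 162 − 1 = 161; bond gives 143 − 56 = 87. Stays. ✓
Incompetent: no bond gives 162 − 3 = 159; bond gives 143 − 117 = 26. Stays. ✓
Beliefs are Bayes-consistent on-path and both types best-respond.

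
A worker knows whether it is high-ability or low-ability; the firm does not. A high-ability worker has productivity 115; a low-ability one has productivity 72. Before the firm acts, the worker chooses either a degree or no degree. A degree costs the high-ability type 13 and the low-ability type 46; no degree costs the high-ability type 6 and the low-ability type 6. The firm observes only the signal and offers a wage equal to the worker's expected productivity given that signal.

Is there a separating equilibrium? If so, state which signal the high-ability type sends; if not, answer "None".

Try high-ability → degree, low-ability → no degree:
  If types separate, degree earns payment 115 and no degree earns 72.
  High-ability: degree gives 115 − 13 = 102; no degree gives 72 − 6 = 66. No deviation. ✓
  Low-ability: no degree gives 72 − 6 = 66; degree gives 115 − 46 = 69. Would deviate. ✗
Try high-ability → no degree, low-ability → degree:
  If types separate, no degree earns payment 115 and degree earns 72.
  High-ability: no degree gives 115 − 6 = 109; degree gives 72 − 13 = 59. No deviation. ✓
  Low-ability: degree gives 72 − 46 = 26; no degree gives 115 − 6 = 109. Would deviate. ✗
Neither assignment is incentive-compatible.

None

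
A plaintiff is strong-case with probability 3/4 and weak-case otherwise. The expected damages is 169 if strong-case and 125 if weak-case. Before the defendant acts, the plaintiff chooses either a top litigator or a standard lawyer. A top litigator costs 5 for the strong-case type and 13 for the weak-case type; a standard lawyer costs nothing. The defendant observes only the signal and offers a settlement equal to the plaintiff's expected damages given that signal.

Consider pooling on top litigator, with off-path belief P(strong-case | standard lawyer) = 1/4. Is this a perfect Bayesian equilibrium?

Yes

At the pooled signal (top litigator) the defendant holds the prior 3/4 and pays 3/4·169 + 1/4·125 = 158. Off-path (standard lawyer) belief 1/4 gives 1/4·169 + 3/4·125 = 136.
Strong-case: top litigator gives 158 − 5 = 153; standard lawyer gives 136 − 0 = 136. Stays. ✓
Weak-case: top litigator gives 158 − 13 = 145; standard lawyer gives 136 − 0 = 136. Stays. ✓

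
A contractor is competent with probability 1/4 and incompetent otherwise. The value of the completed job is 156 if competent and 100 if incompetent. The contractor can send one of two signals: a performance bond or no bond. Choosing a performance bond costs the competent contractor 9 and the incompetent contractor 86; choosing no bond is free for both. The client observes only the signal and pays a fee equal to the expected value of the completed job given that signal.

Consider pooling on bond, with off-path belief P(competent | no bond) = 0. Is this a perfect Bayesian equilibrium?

No

On the equilibrium path (bond) the client holds the prior 1/4 and pays 1/4·156 + 3/4·100 = 114. Off-path (no bond) belief 0 gives 0·156 + 1·100 = 100.
Competent: bond gives 114 − 9 = 105; no bond gives 100 − 0 = 100. Stays. ✓
Incompetent: bond gives 114 − 86 = 28; no bond gives 100 − 0 = 100. Deviates. ✗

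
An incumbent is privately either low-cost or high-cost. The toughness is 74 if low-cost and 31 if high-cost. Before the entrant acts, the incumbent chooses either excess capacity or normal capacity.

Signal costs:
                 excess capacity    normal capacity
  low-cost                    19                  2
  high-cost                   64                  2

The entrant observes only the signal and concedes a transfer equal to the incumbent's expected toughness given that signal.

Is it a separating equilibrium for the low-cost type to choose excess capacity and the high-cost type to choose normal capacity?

If types separate, excess capacity earns payment 74 and normal capacity earns 31.
Low-cost: excess capacity gives 74 − 19 = 55; normal capacity gives 31 − 2 = 29. No deviation. ✓
High-cost: normal capacity gives 31 − 2 = 29; excess capacity gives 74 − 64 = 10. No deviation. ✓
Neither type gains from mimicking the other.

Yes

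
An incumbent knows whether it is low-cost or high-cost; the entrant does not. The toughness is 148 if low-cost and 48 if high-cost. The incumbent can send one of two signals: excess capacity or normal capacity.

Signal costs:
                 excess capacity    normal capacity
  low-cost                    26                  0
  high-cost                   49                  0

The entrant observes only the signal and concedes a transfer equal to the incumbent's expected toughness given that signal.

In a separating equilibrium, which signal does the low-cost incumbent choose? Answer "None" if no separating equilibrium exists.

None

Try low-cost → excess capacity, high-cost → normal capacity:
  If types separate, excess capacity earns payment 148 and normal capacity earns 48.
  Low-cost: excess capacity gives 148 − 26 = 122; normal capacity gives 48 − 0 = 48. No deviation. ✓
  High-cost: normal capacity gives 48 − 0 = 48; excess capacity gives 148 − 49 = 99. Would deviate. ✗
Try low-cost → normal capacity, high-cost → excess capacity:
  If types separate, normal capacity earns payment 148 and excess capacity earns 48.
  Low-cost: normal capacity gives 148 − 0 = 148; excess capacity gives 48 − 26 = 22. No deviation. ✓
  High-cost: excess capacity gives 48 − 49 = -1; normal capacity gives 148 − 0 = 148. Would deviate. ✗
Neither assignment is incentive-compatible.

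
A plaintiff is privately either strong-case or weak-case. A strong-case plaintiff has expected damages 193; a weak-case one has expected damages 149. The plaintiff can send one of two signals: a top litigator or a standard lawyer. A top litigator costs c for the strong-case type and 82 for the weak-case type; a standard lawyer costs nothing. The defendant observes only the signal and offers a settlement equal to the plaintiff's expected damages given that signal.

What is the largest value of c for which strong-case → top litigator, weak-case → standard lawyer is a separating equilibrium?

44

Under separation: top litigator → strong-case (pays 193); standard lawyer → weak-case (pays 149).
Weak-case: 149 − 0 = 149 ≥ 193 − 82 = 111. Holds regardless of c. ✓
Strong-case: 193 − c ≥ 149 − 0, so c ≤ 193 − 149 = 44.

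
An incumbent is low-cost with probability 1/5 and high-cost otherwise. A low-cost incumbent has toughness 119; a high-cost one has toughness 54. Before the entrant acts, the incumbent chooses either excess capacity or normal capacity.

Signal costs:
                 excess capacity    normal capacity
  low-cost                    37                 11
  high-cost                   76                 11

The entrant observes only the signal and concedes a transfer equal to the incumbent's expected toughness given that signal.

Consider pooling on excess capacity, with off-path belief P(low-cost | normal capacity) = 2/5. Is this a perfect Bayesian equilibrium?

No

On the equilibrium path (excess capacity) the entrant holds the prior 1/5 and pays 1/5·119 + 4/5·54 = 67. Off-path (normal capacity) belief 2/5 gives 2/5·119 + 3/5·54 = 80.
Low-cost: excess capacity gives 67 − 37 = 30; normal capacity gives 80 − 11 = 69. Deviates. ✗
High-cost: excess capacity gives 67 − 76 = -9; normal capacity gives 80 − 11 = 69. Deviates. ✗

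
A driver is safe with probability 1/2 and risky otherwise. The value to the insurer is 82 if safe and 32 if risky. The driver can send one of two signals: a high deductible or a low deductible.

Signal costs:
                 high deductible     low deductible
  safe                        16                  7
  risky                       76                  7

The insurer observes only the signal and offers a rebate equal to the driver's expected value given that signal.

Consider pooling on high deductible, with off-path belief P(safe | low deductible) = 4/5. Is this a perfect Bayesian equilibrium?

No

At the pooled signal (high deductible) the insurer holds the prior 1/2 and pays 1/2·82 + 1/2·32 = 57. Off-path (low deductible) belief 4/5 gives 4/5·82 + 1/5·32 = 72.
Safe: high deductible gives 57 − 16 = 41; low deductible gives 72 − 7 = 65. Deviates. ✗
Risky: high deductible gives 57 − 76 = -19; low deductible gives 72 − 7 = 65. Deviates. ✗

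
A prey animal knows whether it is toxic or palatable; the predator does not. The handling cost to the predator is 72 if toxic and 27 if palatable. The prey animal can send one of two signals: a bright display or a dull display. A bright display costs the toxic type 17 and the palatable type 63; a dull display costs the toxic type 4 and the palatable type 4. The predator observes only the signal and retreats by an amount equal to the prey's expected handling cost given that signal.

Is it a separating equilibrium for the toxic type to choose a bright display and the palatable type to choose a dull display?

If types separate, bright display earns payment 72 and dull display earns 27.
Toxic: bright display gives 72 − 17 = 55; dull display gives 27 − 4 = 23. No deviation. ✓
Palatable: dull display gives 27 − 4 = 23; bright display gives 72 − 63 = 9. No deviation. ✓
Neither type gains from mimicking the other.

Yes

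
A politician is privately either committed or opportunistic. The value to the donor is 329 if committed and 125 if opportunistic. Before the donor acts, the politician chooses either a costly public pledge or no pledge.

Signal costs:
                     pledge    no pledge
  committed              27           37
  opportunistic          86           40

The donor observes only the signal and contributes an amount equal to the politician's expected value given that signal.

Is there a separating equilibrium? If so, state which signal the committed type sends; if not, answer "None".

Try committed → pledge, opportunistic → no pledge:
  If types separate, pledge earns payment 329 and no pledge earns 125.
  Committed: pledge gives 329 − 27 = 302; no pledge gives 125 − 37 = 88. No deviation. ✓
  Opportunistic: no pledge gives 125 − 40 = 85; pledge gives 329 − 86 = 243. Would deviate. ✗
Try committed → no pledge, opportunistic → pledge:
  If types separate, no pledge earns payment 329 and pledge earns 125.
  Committed: no pledge gives 329 − 37 = 292; pledge gives 125 − 27 = 98. No deviation. ✓
  Opportunistic: pledge gives 125 − 86 = 39; no pledge gives 329 − 40 = 289. Would deviate. ✗
Neither assignment is incentive-compatible.

None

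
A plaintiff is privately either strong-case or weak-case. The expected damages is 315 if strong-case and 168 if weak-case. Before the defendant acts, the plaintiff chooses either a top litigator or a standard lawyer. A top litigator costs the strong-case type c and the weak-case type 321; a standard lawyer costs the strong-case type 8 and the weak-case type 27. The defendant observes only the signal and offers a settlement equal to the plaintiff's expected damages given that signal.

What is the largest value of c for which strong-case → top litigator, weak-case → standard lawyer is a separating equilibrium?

155

Under separation: top litigator → strong-case (pays 315); standard lawyer → weak-case (pays 168).
Weak-case: 168 − 27 = 141 ≥ 315 − 321 = -6. Holds regardless of c. ✓
Strong-case: 315 − c ≥ 168 − 8, so c ≤ 315 − 160 = 155.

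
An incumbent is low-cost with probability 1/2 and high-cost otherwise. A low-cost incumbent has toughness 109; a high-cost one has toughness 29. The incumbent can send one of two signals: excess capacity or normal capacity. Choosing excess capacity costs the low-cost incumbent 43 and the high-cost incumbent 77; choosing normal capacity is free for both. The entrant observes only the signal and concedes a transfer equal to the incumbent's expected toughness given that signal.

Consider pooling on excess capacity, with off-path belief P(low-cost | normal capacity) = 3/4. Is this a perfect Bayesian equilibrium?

At the pooled signal (excess capacity) the entrant holds the prior 1/2 and pays 1/2·109 + 1/2·29 = 69. Off-path (normal capacity) belief 3/4 gives 3/4·109 + 1/4·29 = 89.
Low-cost: excess capacity gives 69 − 43 = 26; normal capacity gives 89 − 0 = 89. Deviates. ✗
High-cost: excess capacity gives 69 − 77 = -8; normal capacity gives 89 − 0 = 89. Deviates. ✗

No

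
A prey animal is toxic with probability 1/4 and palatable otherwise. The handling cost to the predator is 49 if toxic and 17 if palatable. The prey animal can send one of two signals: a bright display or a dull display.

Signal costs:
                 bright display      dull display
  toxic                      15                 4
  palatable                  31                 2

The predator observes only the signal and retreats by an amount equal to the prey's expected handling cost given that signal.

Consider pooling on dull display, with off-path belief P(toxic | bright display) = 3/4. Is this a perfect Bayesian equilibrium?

On the equilibrium path (dull display) the predator holds the prior 1/4 and pays 1/4·49 + 3/4·17 = 25. Off-path (bright display) belief 3/4 gives 3/4·49 + 1/4·17 = 41.
Toxic: dull display gives 25 − 4 = 21; bright display gives 41 − 15 = 26. Deviates. ✗
Palatable: dull display gives 25 − 2 = 23; bright display gives 41 − 31 = 10. Stays. ✓

No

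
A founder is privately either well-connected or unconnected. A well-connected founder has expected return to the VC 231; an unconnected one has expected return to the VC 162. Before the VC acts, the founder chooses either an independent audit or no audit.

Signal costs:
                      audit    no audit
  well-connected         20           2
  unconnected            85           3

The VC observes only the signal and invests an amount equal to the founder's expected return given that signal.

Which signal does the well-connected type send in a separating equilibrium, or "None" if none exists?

audit

Try well-connected → audit, unconnected → no audit:
  If types separate, audit earns payment 231 and no audit earns 162.
  Well-connected: audit gives 231 − 20 = 211; no audit gives 162 − 2 = 160. No deviation. ✓
  Unconnected: no audit gives 162 − 3 = 159; audit gives 231 − 85 = 146. No deviation. ✓
Both hold — the well-connected type sends audit.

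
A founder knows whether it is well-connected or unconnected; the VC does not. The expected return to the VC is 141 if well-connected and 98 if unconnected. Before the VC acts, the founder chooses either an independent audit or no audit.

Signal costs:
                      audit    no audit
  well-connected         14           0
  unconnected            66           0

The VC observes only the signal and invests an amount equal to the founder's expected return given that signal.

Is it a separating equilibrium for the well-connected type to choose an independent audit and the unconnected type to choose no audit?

Yes

If types separate, audit earns payment 141 and no audit earns 98.
Well-connected: audit gives 141 − 14 = 127; no audit gives 98 − 0 = 98. No deviation. ✓
Unconnected: no audit gives 98 − 0 = 98; audit gives 141 − 66 = 75. No deviation. ✓
Both incentive constraints hold.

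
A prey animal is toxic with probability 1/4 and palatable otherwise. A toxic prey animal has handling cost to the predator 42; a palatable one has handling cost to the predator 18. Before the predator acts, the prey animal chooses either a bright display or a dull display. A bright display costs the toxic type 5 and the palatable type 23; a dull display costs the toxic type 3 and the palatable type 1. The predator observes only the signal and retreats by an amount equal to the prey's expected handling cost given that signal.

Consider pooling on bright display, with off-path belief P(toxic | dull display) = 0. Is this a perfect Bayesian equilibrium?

At the pooled signal (bright display) the predator holds the prior 1/4 and pays 1/4·42 + 3/4·18 = 24. Off-path (dull display) belief 0 gives 0·42 + 1·18 = 18.
Toxic: bright display gives 24 − 5 = 19; dull display gives 18 − 3 = 15. Stays. ✓
Palatable: bright display gives 24 − 23 = 1; dull display gives 18 − 1 = 17. Deviates. ✗

No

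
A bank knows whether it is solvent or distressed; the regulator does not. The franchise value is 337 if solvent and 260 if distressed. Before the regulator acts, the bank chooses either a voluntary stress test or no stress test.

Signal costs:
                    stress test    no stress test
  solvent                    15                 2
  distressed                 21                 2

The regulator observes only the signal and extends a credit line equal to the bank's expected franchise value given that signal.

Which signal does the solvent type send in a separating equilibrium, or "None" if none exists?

None

Try solvent → stress test, distressed → no stress test:
  If types separate, stress test earns payment 337 and no stress test earns 260.
  Solvent: stress test gives 337 − 15 = 322; no stress test gives 260 − 2 = 258. No deviation. ✓
  Distressed: no stress test gives 260 − 2 = 258; stress test gives 337 − 21 = 316. Would deviate. ✗
Try solvent → no stress test, distressed → stress test:
  If types separate, no stress test earns payment 337 and stress test earns 260.
  Solvent: no stress test gives 337 − 2 = 335; stress test gives 260 − 15 = 245. No deviation. ✓
  Distressed: stress test gives 260 − 21 = 239; no stress test gives 337 − 2 = 335. Would deviate. ✗
Neither assignment is incentive-compatible.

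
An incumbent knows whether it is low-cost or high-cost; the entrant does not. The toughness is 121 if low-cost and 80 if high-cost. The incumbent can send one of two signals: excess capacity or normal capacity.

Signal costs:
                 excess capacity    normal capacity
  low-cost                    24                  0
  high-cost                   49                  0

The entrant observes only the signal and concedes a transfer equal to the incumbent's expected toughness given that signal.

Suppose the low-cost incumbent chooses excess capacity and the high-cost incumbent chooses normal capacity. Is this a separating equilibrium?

If types separate, excess capacity earns payment 121 and normal capacity earns 80.
Low-cost: excess capacity gives 121 − 24 = 97; normal capacity gives 80 − 0 = 80. No deviation. ✓
High-cost: normal capacity gives 80 − 0 = 80; excess capacity gives 121 − 49 = 72. No deviation. ✓
Both incentive constraints hold.

Yes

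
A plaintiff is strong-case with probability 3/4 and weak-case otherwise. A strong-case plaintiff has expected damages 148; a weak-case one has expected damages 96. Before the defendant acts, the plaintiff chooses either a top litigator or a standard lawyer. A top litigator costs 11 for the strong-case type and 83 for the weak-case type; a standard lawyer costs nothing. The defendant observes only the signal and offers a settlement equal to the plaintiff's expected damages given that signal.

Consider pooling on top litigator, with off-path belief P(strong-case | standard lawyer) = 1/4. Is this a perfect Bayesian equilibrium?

At the pooled signal (top litigator) the defendant holds the prior 3/4 and pays 3/4·148 + 1/4·96 = 135. Off-path (standard lawyer) belief 1/4 gives 1/4·148 + 3/4·96 = 109.
Strong-case: top litigator gives 135 − 11 = 124; standard lawyer gives 109 − 0 = 109. Stays. ✓
Weak-case: top litigator gives 135 − 83 = 52; standard lawyer gives 109 − 0 = 109. Deviates. ✗

No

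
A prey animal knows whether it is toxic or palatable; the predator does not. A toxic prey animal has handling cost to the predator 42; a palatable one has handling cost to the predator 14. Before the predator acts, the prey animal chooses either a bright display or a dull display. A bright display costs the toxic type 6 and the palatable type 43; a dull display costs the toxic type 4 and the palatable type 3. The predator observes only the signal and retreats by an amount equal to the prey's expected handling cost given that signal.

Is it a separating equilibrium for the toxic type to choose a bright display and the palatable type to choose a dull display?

Under separation the predator infers type exactly: bright display → toxic (pays 42), dull display → palatable (pays 14).
Toxic: bright display gives 42 − 6 = 36; dull display gives 14 − 4 = 10. No deviation. ✓
Palatable: dull display gives 14 − 3 = 11; bright display gives 42 − 43 = -1. No deviation. ✓
Both incentive constraints hold.

Yes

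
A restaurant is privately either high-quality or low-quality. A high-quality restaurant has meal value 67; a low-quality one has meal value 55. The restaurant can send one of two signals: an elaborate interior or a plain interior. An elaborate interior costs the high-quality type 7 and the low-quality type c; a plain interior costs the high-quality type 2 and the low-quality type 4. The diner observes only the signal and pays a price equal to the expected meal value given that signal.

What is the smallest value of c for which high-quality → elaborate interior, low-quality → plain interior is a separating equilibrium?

16

Under separation: elaborate interior → high-quality (pays 67); plain interior → low-quality (pays 55).
High-quality: 67 − 7 = 60 ≥ 55 − 2 = 53. Holds regardless of c. ✓
Low-quality: 55 − 4 ≥ 67 − c, so c ≥ 67 − 51 = 16.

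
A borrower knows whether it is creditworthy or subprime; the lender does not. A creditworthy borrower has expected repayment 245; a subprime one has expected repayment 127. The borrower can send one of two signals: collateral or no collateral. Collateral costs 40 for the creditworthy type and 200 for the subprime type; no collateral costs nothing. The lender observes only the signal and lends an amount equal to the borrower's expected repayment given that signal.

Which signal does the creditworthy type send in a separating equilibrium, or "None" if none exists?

collateral

Try creditworthy → collateral, subprime → no collateral:
  Under separation the lender infers type exactly: collateral → creditworthy (pays 245), no collateral → subprime (pays 127).
  Creditworthy: collateral gives 245 − 40 = 205; no collateral gives 127 − 0 = 127. No deviation. ✓
  Subprime: no collateral gives 127 − 0 = 127; collateral gives 245 − 200 = 45. No deviation. ✓
Both hold — the creditworthy type sends collateral.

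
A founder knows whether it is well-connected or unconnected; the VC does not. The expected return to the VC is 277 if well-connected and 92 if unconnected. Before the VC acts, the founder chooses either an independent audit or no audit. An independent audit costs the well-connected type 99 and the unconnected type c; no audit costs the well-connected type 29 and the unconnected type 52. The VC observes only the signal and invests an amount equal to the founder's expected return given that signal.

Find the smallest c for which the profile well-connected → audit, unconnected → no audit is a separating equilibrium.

Under separation: audit → well-connected (pays 277); no audit → unconnected (pays 92).
Well-connected: 277 − 99 = 178 ≥ 92 − 29 = 63. Holds regardless of c. ✓
Unconnected: 92 − 52 ≥ 277 − c, so c ≥ 277 − 40 = 237.

237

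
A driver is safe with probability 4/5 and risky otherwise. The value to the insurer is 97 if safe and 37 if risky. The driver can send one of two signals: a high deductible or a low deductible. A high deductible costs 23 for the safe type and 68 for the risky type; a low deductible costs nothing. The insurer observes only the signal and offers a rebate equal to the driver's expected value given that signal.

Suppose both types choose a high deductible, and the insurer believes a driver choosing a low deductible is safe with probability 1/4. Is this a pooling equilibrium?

No

On the equilibrium path (high deductible) the insurer holds the prior 4/5 and pays 4/5·97 + 1/5·37 = 85. Off-path (low deductible) belief 1/4 gives 1/4·97 + 3/4·37 = 52.
Safe: high deductible gives 85 − 23 = 62; low deductible gives 52 − 0 = 52. Stays. ✓
Risky: high deductible gives 85 − 68 = 17; low deductible gives 52 − 0 = 52. Deviates. ✗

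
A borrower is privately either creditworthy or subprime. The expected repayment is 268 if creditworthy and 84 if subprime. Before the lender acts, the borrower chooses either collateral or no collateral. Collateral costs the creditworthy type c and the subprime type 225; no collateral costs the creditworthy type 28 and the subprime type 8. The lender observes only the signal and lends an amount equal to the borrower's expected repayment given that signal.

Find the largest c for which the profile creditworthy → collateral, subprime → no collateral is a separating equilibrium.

212

Under separation: collateral → creditworthy (pays 268); no collateral → subprime (pays 84).
Subprime: 84 − 8 = 76 ≥ 268 − 225 = 43. Holds regardless of c. ✓
Creditworthy: 268 − c ≥ 84 − 28, so c ≤ 268 − 56 = 212.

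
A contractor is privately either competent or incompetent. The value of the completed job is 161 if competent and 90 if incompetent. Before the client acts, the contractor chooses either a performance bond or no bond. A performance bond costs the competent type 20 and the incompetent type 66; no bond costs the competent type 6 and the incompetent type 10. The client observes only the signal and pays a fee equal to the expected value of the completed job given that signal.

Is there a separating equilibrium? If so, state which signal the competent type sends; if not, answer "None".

None

Try competent → bond, incompetent → no bond:
  If types separate, bond earns payment 161 and no bond earns 90.
  Competent: bond gives 161 − 20 = 141; no bond gives 90 − 6 = 84. No deviation. ✓
  Incompetent: no bond gives 90 − 10 = 80; bond gives 161 − 66 = 95. Would deviate. ✗
Try competent → no bond, incompetent → bond:
  If types separate, no bond earns payment 161 and bond earns 90.
  Competent: no bond gives 161 − 6 = 155; bond gives 90 − 20 = 70. No deviation. ✓
  Incompetent: bond gives 90 − 66 = 24; no bond gives 161 − 10 = 151. Would deviate. ✗
Neither assignment is incentive-compatible.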